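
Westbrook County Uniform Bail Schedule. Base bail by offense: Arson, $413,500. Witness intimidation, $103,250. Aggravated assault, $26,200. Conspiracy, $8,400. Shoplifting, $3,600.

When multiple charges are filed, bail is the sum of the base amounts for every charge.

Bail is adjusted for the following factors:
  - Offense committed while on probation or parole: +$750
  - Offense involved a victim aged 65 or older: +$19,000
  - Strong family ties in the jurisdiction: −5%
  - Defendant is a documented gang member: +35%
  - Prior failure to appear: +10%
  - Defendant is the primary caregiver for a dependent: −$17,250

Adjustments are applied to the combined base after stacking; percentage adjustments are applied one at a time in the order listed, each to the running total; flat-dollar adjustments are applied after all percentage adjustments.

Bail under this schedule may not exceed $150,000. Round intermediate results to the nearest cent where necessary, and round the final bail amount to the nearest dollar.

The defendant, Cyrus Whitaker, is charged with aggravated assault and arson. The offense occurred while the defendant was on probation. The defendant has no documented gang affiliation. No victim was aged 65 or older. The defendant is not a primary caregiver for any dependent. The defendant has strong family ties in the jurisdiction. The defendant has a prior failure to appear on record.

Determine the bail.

Base amounts from the schedule: aggravated assault $26,200; arson $413,500.
Stacking rule: sum of all bases. $26,200 + $413,500 = $439,700.
Strong family ties in the jurisdiction (−5%): $439,700 × 0.95 = $417,715.
Prior failure to appear (+10%): $417,715 × 1.1 = $459,486.50.
Offense committed while on probation or parole (+$750 flat): $459,486.50 + $750 = $460,236.50.
Result $460,236.50 exceeds the maximum of $150,000; bail is capped at $150,000.

$150,000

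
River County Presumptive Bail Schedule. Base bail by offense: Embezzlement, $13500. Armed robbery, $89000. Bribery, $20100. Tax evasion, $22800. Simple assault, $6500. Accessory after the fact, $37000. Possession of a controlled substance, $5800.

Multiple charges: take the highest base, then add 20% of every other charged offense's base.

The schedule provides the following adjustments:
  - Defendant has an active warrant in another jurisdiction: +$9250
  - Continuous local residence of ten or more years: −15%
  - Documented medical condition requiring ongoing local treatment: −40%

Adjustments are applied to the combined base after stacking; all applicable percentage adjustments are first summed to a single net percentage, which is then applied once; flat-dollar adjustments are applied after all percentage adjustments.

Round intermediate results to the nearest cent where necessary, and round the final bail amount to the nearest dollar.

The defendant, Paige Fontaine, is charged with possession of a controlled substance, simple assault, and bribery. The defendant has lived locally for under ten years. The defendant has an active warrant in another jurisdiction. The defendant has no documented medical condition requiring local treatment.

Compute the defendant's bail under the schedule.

$31810

Base amounts from the schedule: possession of a controlled substance $5800; simple assault $6500; bribery $20100.
Stacking rule: highest base plus 20% of each additional charge. Highest is bribery at $20100. Additional: $5800 × 20% = $1160; $6500 × 20% = $1300. Combined base = $20100 + $2460 = $22560.
Defendant has an active warrant in another jurisdiction (+$9250 flat): $22560 + $9250 = $31810.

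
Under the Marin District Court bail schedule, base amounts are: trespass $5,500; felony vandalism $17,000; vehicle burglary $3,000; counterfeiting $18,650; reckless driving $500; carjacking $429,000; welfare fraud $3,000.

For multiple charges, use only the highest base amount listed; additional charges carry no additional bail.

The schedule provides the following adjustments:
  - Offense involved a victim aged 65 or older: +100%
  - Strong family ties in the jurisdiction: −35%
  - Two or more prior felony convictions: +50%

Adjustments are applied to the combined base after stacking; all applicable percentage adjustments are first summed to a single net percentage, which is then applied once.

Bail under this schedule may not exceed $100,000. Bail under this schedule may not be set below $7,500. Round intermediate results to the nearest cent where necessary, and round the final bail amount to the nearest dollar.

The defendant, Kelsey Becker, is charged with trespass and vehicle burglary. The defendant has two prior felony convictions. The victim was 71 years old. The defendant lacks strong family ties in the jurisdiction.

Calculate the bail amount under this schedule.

$13,750

Base amounts from the schedule: trespass $5,500; vehicle burglary $3,000.
Stacking rule: use the highest base only. Highest is trespass at $5,500. Combined base = $5,500.
Net percentage adjustment: +100% +50% = +150%. $5,500 × 2.5 = $13,750.
$13,750 is within the $100,000 maximum.
$13,750 is at or above the $7,500 minimum.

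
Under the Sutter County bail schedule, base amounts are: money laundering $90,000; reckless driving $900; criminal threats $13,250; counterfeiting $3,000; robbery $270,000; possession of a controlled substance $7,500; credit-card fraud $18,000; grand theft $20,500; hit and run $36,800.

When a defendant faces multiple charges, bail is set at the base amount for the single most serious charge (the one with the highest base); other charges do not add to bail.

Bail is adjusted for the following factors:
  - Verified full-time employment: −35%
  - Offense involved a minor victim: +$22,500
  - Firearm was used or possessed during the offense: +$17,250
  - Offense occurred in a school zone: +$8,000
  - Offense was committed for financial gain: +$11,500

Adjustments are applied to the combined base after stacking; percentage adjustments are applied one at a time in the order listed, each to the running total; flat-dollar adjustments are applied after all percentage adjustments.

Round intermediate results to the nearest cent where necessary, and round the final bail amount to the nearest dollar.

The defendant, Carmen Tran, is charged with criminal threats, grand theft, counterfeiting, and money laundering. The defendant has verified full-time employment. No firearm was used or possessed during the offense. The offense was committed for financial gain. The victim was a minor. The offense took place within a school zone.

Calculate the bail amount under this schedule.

$100,500

Base amounts from the schedule: criminal threats $13,250; grand theft $20,500; counterfeiting $3,000; money laundering $90,000.
Stacking rule: use the highest base only. Highest is money laundering at $90,000. Combined base = $90,000.
Verified full-time employment (−35%): $90,000 × 0.65 = $58,500.
Offense involved a minor victim (+$22,500 flat): $58,500 + $22,500 = $81,000.
Offense occurred in a school zone (+$8,000 flat): $81,000 + $8,000 = $89,000.
Offense was committed for financial gain (+$11,500 flat): $89,000 + $11,500 = $100,500.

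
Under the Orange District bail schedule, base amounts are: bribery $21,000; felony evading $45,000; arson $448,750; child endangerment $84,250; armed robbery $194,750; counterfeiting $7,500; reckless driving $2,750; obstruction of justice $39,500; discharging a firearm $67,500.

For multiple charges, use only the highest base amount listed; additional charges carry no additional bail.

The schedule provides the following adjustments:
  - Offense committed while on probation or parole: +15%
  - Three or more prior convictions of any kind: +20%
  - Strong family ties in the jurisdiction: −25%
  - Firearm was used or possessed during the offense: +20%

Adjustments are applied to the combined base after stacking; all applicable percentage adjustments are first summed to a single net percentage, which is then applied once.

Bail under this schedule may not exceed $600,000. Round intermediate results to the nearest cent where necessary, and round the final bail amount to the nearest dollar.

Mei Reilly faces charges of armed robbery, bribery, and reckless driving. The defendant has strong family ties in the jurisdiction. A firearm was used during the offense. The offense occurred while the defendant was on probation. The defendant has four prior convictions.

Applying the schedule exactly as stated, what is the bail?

Base amounts from the schedule: armed robbery $194,750; bribery $21,000; reckless driving $2,750.
Stacking rule: use the highest base only. Highest is armed robbery at $194,750. Combined base = $194,750.
Net percentage adjustment: +15% +20% −25% +20% = +30%. $194,750 × 1.3 = $253,175.
$253,175 is within the $600,000 maximum.

$253,175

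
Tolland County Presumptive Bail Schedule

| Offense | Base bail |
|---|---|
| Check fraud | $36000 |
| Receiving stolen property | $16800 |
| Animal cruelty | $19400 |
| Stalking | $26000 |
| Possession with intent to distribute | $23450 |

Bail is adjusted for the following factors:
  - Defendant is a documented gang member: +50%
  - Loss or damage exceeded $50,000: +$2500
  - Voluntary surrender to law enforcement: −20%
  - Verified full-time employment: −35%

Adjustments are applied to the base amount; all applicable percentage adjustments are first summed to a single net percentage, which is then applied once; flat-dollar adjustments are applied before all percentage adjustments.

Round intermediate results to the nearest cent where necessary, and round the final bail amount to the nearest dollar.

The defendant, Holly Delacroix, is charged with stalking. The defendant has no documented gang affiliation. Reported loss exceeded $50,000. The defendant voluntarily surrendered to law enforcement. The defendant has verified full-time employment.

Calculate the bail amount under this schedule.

$12825

Base amounts from the schedule: stalking $26000.
Single charge. Combined base = $26000.
Loss or damage exceeded $50,000 (+$2500 flat): $26000 + $2500 = $28500.
Net percentage adjustment: −20% −35% = −55%. $28500 × 0.45 = $12825.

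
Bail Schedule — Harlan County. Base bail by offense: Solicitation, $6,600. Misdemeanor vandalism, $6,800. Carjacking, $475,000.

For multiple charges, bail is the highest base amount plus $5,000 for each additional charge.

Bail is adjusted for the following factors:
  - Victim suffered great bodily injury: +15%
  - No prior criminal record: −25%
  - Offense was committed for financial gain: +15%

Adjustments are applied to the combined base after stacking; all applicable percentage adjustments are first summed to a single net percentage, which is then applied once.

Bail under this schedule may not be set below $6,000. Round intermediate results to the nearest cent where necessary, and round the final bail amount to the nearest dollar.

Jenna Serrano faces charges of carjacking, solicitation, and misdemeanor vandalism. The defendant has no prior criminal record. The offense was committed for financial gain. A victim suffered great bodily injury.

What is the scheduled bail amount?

Base amounts from the schedule: carjacking $475,000; solicitation $6,600; misdemeanor vandalism $6,800.
Stacking rule: highest base plus $5,000 per additional charge. Highest is carjacking at $475,000; 2 additional charges → +$10,000. Combined base = $485,000.
Net percentage adjustment: +15% −25% +15% = +5%. $485,000 × 1.05 = $509,250.
$509,250 is at or above the $6,000 minimum.

$509,250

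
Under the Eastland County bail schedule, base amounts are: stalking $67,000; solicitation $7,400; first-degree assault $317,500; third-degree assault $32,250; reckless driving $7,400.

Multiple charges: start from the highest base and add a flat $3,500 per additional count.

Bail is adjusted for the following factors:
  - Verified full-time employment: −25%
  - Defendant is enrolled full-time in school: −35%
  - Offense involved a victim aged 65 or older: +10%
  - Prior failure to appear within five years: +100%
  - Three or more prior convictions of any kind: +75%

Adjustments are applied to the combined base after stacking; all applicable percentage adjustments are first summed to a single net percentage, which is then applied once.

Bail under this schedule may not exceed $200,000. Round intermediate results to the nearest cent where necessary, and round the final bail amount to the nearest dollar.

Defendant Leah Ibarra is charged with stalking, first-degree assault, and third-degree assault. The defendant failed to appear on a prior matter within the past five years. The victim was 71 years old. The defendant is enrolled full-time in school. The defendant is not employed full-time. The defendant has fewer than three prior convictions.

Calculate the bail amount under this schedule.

Base amounts from the schedule: stalking $67,000; first-degree assault $317,500; third-degree assault $32,250.
Stacking rule: highest base plus $3,500 per additional charge. Highest is first-degree assault at $317,500; 2 additional charges → +$7,000. Combined base = $324,500.
Net percentage adjustment: −35% +10% +100% = +75%. $324,500 × 1.75 = $567,875.
Result $567,875 exceeds the maximum of $200,000; bail is capped at $200,000.

$200,000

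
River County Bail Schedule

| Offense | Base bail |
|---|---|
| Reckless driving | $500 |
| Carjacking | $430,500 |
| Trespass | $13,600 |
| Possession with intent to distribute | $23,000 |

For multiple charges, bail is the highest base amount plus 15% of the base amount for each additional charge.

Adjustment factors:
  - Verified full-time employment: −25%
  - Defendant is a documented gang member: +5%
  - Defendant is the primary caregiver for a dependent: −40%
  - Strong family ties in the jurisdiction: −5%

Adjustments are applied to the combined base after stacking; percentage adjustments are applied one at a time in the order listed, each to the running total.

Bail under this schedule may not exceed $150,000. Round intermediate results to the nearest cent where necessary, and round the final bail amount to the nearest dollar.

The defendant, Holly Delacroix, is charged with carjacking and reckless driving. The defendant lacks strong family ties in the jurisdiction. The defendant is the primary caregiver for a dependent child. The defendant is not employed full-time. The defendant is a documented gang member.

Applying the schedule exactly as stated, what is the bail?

$150,000

Base amounts from the schedule: carjacking $430,500; reckless driving $500.
Stacking rule: highest base plus 15% of each additional charge. Highest is carjacking at $430,500. Additional: $500 × 15% = $75. Combined base = $430,500 + $75 = $430,575.
Defendant is a documented gang member (+5%): $430,575 × 1.05 = $452,103.75.
Defendant is the primary caregiver for a dependent (−40%): $452,103.75 × 0.6 = $271,262.25.
Result $271,262.25 exceeds the maximum of $150,000; bail is capped at $150,000.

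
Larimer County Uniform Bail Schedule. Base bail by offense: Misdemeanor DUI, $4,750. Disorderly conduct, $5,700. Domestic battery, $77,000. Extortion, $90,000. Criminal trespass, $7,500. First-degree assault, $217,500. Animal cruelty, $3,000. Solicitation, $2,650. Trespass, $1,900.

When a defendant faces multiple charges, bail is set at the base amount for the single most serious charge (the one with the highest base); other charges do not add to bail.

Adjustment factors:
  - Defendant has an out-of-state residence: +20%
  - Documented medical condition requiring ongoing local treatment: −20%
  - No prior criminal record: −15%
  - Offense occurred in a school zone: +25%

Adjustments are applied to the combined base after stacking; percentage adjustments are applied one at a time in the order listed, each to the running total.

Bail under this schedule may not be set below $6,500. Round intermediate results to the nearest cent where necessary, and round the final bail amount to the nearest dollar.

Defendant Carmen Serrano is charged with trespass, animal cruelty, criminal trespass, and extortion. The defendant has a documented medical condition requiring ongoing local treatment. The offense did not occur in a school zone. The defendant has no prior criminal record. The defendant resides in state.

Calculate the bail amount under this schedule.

Base amounts from the schedule: trespass $1,900; animal cruelty $3,000; criminal trespass $7,500; extortion $90,000.
Stacking rule: use the highest base only. Highest is extortion at $90,000. Combined base = $90,000.
Documented medical condition requiring ongoing local treatment (−20%): $90,000 × 0.8 = $72,000.
No prior criminal record (−15%): $72,000 × 0.85 = $61,200.
$61,200 is at or above the $6,500 minimum.

$61,200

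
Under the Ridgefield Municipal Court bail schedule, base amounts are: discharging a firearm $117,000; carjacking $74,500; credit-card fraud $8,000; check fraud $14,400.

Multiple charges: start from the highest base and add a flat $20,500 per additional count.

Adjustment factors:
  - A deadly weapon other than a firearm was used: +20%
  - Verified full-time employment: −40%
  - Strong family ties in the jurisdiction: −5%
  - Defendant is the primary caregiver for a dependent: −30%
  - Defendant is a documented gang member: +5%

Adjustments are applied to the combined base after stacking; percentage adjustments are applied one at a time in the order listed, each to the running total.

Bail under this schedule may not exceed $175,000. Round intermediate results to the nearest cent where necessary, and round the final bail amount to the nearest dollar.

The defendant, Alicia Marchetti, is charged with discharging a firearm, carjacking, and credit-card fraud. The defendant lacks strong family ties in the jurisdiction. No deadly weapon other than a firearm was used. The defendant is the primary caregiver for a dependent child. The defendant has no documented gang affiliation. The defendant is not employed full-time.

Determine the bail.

Base amounts from the schedule: discharging a firearm $117,000; carjacking $74,500; credit-card fraud $8,000.
Stacking rule: highest base plus $20,500 per additional charge. Highest is discharging a firearm at $117,000; 2 additional charges → +$41,000. Combined base = $158,000.
Defendant is the primary caregiver for a dependent (−30%): $158,000 × 0.7 = $110,600.
$110,600 is within the $175,000 maximum.

$110,600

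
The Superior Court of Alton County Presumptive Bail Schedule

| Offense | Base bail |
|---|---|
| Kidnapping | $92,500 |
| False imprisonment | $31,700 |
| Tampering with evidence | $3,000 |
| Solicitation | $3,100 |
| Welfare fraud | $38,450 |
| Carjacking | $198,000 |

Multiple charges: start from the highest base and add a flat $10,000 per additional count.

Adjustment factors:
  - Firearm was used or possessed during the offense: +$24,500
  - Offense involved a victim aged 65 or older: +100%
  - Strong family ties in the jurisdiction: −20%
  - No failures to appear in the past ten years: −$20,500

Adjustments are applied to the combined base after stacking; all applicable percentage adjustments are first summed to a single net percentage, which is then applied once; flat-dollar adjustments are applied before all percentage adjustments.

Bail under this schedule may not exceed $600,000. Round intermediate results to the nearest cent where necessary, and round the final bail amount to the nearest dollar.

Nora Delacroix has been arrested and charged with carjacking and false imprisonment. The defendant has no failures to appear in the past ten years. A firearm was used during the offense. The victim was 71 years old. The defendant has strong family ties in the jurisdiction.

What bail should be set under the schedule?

$381,600

Base amounts from the schedule: carjacking $198,000; false imprisonment $31,700.
Stacking rule: highest base plus $10,000 per additional charge. Highest is carjacking at $198,000; 1 additional charge → +$10,000. Combined base = $208,000.
Firearm was used or possessed during the offense (+$24,500 flat): $208,000 + $24,500 = $232,500.
No failures to appear in the past ten years (−$20,500 flat): $232,500 − $20,500 = $212,000.
Net percentage adjustment: +100% −20% = +80%. $212,000 × 1.8 = $381,600.
$381,600 is within the $600,000 maximum.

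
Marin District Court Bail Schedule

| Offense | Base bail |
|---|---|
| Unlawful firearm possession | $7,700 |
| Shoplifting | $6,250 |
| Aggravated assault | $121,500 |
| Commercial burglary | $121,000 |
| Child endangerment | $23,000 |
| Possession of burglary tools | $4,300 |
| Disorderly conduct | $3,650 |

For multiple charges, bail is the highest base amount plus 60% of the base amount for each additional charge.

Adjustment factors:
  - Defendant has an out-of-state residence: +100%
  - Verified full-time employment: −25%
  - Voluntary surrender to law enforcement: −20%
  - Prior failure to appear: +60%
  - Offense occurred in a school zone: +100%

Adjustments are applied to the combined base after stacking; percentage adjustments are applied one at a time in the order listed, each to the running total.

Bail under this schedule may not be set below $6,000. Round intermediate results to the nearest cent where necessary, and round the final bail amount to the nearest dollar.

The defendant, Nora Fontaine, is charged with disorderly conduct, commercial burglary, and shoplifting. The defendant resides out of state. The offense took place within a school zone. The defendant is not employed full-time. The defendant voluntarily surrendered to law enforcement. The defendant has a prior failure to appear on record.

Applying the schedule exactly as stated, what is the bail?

Base amounts from the schedule: disorderly conduct $3,650; commercial burglary $121,000; shoplifting $6,250.
Stacking rule: highest base plus 60% of each additional charge. Highest is commercial burglary at $121,000. Additional: $3,650 × 60% = $2,190; $6,250 × 60% = $3,750. Combined base = $121,000 + $5,940 = $126,940.
Defendant has an out-of-state residence (+100%): $126,940 × 2 = $253,880.
Voluntary surrender to law enforcement (−20%): $253,880 × 0.8 = $203,104.
Prior failure to appear (+60%): $203,104 × 1.6 = $324,966.40.
Offense occurred in a school zone (+100%): $324,966.40 × 2 = $649,932.80.
$649,932.80 is at or above the $6,000 minimum.
Rounded to the nearest dollar: $649,933.

$649,933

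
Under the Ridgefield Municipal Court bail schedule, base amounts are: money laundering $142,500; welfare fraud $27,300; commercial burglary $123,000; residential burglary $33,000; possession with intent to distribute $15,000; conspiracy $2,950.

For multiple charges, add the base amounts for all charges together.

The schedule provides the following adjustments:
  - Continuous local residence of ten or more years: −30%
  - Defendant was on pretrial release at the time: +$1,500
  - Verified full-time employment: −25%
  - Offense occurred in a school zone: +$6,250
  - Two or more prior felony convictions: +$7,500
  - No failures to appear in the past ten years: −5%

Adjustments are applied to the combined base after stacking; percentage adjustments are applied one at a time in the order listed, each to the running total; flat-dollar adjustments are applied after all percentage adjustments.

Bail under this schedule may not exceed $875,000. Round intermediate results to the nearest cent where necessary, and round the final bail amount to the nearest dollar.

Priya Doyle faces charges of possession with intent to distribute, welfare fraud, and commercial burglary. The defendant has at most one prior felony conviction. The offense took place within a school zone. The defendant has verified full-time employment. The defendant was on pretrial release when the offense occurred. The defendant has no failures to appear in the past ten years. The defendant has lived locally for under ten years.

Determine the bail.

Base amounts from the schedule: possession with intent to distribute $15,000; welfare fraud $27,300; commercial burglary $123,000.
Stacking rule: sum of all bases. $15,000 + $27,300 + $123,000 = $165,300.
Verified full-time employment (−25%): $165,300 × 0.75 = $123,975.
No failures to appear in the past ten years (−5%): $123,975 × 0.95 = $117,776.25.
Defendant was on pretrial release at the time (+$1,500 flat): $117,776.25 + $1,500 = $119,276.25.
Offense occurred in a school zone (+$6,250 flat): $119,276.25 + $6,250 = $125,526.25.
$125,526.25 is within the $875,000 maximum.
Rounded to the nearest dollar: $125,526.

$125,526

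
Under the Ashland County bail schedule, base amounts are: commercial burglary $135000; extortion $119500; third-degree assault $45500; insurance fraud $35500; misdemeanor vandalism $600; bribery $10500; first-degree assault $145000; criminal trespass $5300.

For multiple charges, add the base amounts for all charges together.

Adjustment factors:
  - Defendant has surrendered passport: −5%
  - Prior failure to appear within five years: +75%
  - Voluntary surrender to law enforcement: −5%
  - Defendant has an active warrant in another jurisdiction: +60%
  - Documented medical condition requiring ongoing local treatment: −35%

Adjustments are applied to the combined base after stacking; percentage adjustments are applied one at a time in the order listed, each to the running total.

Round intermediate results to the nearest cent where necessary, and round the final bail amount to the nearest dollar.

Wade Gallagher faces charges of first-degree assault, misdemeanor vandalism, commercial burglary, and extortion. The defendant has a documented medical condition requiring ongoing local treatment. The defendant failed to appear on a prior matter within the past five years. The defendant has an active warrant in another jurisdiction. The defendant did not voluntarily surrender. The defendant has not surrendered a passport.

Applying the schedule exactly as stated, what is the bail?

$728182

Base amounts from the schedule: first-degree assault $145000; misdemeanor vandalism $600; commercial burglary $135000; extortion $119500.
Stacking rule: sum of all bases. $145000 + $600 + $135000 + $119500 = $400100.
Prior failure to appear within five years (+75%): $400100 × 1.75 = $700175.
Defendant has an active warrant in another jurisdiction (+60%): $700175 × 1.6 = $1120280.
Documented medical condition requiring ongoing local treatment (−35%): $1120280 × 0.65 = $728182.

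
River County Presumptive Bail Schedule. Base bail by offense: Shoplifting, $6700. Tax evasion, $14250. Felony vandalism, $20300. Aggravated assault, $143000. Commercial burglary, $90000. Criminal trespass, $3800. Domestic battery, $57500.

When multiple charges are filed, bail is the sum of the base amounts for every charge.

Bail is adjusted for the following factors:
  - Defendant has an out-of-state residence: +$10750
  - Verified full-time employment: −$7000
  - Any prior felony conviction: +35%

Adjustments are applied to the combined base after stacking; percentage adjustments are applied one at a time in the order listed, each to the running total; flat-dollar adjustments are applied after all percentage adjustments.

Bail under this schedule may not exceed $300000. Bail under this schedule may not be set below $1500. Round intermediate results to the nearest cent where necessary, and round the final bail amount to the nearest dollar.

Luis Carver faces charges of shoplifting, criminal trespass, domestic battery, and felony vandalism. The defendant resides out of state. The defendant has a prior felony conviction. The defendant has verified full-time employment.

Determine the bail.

Base amounts from the schedule: shoplifting $6700; criminal trespass $3800; domestic battery $57500; felony vandalism $20300.
Stacking rule: sum of all bases. $6700 + $3800 + $57500 + $20300 = $88300.
Any prior felony conviction (+35%): $88300 × 1.35 = $119205.
Defendant has an out-of-state residence (+$10750 flat): $119205 + $10750 = $129955.
Verified full-time employment (−$7000 flat): $129955 − $7000 = $122955.
$122955 is within the $300000 maximum.
$122955 is at or above the $1500 minimum.

$122955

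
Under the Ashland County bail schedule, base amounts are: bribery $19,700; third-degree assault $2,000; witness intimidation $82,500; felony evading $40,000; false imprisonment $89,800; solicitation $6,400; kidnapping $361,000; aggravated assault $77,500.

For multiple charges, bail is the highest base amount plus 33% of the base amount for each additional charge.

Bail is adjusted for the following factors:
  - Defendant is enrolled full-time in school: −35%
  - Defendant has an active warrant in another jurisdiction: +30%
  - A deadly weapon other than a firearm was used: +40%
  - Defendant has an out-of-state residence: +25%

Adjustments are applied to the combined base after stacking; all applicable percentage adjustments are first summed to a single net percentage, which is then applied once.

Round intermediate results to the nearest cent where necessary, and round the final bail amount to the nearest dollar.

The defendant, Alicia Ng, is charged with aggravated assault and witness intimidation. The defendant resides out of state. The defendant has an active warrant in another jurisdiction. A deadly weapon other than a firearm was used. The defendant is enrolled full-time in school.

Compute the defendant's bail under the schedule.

$172,920

Base amounts from the schedule: aggravated assault $77,500; witness intimidation $82,500.
Stacking rule: highest base plus 33% of each additional charge. Highest is witness intimidation at $82,500. Additional: $77,500 × 33% = $25,575. Combined base = $82,500 + $25,575 = $108,075.
Net percentage adjustment: −35% +30% +40% +25% = +60%. $108,075 × 1.6 = $172,920.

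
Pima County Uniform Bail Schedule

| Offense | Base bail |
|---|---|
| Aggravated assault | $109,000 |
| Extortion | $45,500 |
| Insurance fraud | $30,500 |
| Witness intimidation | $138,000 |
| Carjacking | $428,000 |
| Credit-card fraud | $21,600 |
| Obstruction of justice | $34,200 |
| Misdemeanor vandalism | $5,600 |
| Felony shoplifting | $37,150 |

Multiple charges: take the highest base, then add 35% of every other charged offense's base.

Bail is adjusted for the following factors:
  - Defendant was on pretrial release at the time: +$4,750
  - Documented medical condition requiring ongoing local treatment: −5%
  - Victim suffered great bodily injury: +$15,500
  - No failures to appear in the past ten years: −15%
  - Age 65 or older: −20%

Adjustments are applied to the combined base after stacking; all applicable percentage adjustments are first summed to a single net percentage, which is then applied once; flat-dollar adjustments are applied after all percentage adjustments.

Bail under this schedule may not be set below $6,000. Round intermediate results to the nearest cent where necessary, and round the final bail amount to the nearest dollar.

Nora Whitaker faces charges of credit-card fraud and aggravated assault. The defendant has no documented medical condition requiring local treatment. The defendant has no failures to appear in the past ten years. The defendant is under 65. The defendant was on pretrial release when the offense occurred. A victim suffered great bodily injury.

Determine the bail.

Base amounts from the schedule: credit-card fraud $21,600; aggravated assault $109,000.
Stacking rule: highest base plus 35% of each additional charge. Highest is aggravated assault at $109,000. Additional: $21,600 × 35% = $7,560. Combined base = $109,000 + $7,560 = $116,560.
No failures to appear in the past ten years (−15%): $116,560 × 0.85 = $99,076.
Defendant was on pretrial release at the time (+$4,750 flat): $99,076 + $4,750 = $103,826.
Victim suffered great bodily injury (+$15,500 flat): $103,826 + $15,500 = $119,326.
$119,326 is at or above the $6,000 minimum.

$119,326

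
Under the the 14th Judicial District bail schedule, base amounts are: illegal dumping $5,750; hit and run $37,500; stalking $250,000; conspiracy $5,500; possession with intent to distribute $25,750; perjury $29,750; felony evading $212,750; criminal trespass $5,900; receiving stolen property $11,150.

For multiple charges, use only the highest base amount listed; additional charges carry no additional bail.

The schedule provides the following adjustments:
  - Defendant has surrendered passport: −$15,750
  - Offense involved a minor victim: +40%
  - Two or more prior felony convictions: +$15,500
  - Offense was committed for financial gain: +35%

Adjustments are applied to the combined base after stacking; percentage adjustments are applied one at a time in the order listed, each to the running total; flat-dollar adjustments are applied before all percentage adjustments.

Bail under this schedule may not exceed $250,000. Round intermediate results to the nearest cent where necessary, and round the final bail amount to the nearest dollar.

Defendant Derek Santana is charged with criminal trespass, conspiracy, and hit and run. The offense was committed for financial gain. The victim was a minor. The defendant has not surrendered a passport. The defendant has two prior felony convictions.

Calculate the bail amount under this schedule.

Base amounts from the schedule: criminal trespass $5,900; conspiracy $5,500; hit and run $37,500.
Stacking rule: use the highest base only. Highest is hit and run at $37,500. Combined base = $37,500.
Two or more prior felony convictions (+$15,500 flat): $37,500 + $15,500 = $53,000.
Offense involved a minor victim (+40%): $53,000 × 1.4 = $74,200.
Offense was committed for financial gain (+35%): $74,200 × 1.35 = $100,170.
$100,170 is within the $250,000 maximum.

$100,170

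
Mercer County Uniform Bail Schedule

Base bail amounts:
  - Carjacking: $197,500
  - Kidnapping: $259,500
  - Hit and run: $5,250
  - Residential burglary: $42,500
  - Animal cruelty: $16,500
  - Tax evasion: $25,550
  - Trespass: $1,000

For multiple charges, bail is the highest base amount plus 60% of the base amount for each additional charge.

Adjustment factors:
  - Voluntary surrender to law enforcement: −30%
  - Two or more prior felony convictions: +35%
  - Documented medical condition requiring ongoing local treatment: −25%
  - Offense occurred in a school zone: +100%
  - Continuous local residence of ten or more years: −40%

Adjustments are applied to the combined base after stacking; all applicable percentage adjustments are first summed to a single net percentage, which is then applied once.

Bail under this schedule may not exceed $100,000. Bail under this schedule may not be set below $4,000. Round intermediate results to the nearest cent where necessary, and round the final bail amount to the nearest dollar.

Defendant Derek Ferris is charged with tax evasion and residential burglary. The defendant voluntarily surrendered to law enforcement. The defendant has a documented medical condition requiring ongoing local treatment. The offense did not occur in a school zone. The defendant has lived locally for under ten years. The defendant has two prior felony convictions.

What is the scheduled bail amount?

$46,264

Base amounts from the schedule: tax evasion $25,550; residential burglary $42,500.
Stacking rule: highest base plus 60% of each additional charge. Highest is residential burglary at $42,500. Additional: $25,550 × 60% = $15,330. Combined base = $42,500 + $15,330 = $57,830.
Net percentage adjustment: −30% +35% −25% = −20%. $57,830 × 0.8 = $46,264.
$46,264 is within the $100,000 maximum.
$46,264 is at or above the $4,000 minimum.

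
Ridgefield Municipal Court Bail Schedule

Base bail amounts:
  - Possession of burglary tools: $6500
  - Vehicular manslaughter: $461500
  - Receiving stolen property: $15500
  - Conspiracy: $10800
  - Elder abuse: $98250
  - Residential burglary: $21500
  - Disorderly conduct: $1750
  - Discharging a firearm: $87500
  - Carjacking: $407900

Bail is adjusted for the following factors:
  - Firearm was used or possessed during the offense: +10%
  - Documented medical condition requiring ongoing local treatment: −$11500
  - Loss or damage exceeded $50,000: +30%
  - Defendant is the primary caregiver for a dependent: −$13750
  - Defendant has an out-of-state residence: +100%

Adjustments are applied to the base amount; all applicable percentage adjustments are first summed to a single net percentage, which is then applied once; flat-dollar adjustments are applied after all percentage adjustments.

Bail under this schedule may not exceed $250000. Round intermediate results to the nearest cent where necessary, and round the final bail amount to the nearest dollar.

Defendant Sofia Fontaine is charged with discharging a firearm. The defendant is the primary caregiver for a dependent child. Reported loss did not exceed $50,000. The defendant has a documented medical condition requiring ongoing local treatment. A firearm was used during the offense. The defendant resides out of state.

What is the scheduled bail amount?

Base amounts from the schedule: discharging a firearm $87500.
Single charge. Combined base = $87500.
Net percentage adjustment: +10% +100% = +110%. $87500 × 2.1 = $183750.
Documented medical condition requiring ongoing local treatment (−$11500 flat): $183750 − $11500 = $172250.
Defendant is the primary caregiver for a dependent (−$13750 flat): $172250 − $13750 = $158500.
$158500 is within the $250000 maximum.

$158500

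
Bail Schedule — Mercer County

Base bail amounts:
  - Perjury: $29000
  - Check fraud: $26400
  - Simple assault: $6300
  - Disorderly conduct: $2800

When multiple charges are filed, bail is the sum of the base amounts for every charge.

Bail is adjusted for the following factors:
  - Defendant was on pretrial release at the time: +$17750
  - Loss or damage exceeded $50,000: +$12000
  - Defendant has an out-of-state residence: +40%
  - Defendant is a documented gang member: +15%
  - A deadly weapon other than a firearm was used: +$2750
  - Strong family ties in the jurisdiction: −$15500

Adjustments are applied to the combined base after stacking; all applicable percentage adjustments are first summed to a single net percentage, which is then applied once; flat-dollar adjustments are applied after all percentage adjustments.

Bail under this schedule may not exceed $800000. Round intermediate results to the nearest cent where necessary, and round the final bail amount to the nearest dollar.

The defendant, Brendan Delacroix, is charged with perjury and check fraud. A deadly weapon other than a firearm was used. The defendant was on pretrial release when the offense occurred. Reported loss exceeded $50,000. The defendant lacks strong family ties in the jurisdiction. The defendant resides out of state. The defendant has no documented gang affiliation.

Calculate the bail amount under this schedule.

$110060

Base amounts from the schedule: perjury $29000; check fraud $26400.
Stacking rule: sum of all bases. $29000 + $26400 = $55400.
Defendant has an out-of-state residence (+40%): $55400 × 1.4 = $77560.
Defendant was on pretrial release at the time (+$17750 flat): $77560 + $17750 = $95310.
Loss or damage exceeded $50,000 (+$12000 flat): $95310 + $12000 = $107310.
A deadly weapon other than a firearm was used (+$2750 flat): $107310 + $2750 = $110060.
$110060 is within the $800000 maximum.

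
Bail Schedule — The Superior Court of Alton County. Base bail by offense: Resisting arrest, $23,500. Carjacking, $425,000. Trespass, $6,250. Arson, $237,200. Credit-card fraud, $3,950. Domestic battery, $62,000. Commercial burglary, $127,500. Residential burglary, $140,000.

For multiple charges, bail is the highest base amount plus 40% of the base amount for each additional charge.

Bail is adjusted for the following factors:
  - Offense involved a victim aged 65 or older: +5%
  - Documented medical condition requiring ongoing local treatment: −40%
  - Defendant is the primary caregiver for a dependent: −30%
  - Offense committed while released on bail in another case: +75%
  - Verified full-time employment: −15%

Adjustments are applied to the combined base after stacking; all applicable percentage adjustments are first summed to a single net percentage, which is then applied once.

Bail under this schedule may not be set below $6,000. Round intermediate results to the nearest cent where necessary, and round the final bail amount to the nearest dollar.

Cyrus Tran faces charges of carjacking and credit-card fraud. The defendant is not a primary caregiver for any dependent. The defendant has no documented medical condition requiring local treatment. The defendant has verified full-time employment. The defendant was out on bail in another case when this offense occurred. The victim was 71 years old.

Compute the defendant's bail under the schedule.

$703,857

Base amounts from the schedule: carjacking $425,000; credit-card fraud $3,950.
Stacking rule: highest base plus 40% of each additional charge. Highest is carjacking at $425,000. Additional: $3,950 × 40% = $1,580. Combined base = $425,000 + $1,580 = $426,580.
Net percentage adjustment: +5% +75% −15% = +65%. $426,580 × 1.65 = $703,857.
$703,857 is at or above the $6,000 minimum.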